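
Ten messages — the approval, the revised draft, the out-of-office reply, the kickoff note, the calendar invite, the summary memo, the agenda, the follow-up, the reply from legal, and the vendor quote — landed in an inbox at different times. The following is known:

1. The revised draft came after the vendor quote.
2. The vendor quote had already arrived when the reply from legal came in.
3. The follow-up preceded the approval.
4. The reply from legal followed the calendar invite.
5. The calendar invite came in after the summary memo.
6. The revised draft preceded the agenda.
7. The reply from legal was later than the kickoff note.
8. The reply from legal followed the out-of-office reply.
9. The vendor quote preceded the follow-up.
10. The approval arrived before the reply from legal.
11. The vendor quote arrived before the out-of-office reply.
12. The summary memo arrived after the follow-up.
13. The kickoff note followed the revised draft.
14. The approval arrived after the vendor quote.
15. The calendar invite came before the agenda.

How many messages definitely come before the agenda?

5

Directly stated before the agenda: the calendar invite and the revised draft.
The follow-up reaches the agenda via the follow-up → the summary memo → the calendar invite → the agenda.
The summary memo reaches the agenda via the summary memo → the calendar invite → the agenda.
The vendor quote reaches the agenda via the vendor quote → the revised draft → the agenda.
No chain forces the reply from legal (or any of the others) ahead of the agenda.
That's the calendar invite, the follow-up, the revised draft, the summary memo, and the vendor quote — 5 in all.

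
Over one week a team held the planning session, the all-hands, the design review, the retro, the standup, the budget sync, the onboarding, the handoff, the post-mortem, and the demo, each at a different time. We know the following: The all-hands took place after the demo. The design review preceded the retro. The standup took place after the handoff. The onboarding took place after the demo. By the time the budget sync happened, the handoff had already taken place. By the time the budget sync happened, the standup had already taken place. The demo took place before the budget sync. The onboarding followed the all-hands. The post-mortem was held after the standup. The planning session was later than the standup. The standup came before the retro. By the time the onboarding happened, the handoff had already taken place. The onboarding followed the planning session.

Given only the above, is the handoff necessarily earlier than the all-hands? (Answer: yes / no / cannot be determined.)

No chain of stated constraints runs from the handoff to the all-hands, and none runs from the all-hands to the handoff either.
So the relative order of the handoff and the all-hands is not fixed by the given facts.

cannot be determined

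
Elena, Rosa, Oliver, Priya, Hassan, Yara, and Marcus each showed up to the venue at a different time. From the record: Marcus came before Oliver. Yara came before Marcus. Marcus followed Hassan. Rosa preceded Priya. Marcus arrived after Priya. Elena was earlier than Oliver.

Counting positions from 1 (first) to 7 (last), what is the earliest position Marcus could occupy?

5

Hassan, Priya, Rosa, and Yara must all come before Marcus — 4 forced predecessors.
Nothing else is forced ahead of Marcus, so their earliest slot is position 4 + 1 = 5.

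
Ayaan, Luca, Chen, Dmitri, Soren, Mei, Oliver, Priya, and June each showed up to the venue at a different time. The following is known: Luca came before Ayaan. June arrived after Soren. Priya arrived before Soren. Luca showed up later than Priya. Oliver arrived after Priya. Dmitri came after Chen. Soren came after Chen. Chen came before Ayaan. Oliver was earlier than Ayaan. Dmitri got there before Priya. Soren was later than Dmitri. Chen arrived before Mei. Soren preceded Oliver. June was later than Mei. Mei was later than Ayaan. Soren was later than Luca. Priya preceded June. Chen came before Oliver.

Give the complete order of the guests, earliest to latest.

The constraints fix every adjacent pair, so only one ordering works:
Chen → Dmitri → Priya → Luca → Soren → Oliver → Ayaan → Mei → June.

Chen, Dmitri, Priya, Luca, Soren, Oliver, Ayaan, Mei, June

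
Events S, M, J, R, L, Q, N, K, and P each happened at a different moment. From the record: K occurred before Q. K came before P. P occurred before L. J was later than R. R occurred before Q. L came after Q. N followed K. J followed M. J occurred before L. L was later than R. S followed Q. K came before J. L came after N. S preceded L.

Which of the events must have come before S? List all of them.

Directly stated before S: Q.
K reaches S via K → Q → S.
R reaches S via R → Q → S.
No chain forces L (or any of the others) ahead of S.

K, Q, R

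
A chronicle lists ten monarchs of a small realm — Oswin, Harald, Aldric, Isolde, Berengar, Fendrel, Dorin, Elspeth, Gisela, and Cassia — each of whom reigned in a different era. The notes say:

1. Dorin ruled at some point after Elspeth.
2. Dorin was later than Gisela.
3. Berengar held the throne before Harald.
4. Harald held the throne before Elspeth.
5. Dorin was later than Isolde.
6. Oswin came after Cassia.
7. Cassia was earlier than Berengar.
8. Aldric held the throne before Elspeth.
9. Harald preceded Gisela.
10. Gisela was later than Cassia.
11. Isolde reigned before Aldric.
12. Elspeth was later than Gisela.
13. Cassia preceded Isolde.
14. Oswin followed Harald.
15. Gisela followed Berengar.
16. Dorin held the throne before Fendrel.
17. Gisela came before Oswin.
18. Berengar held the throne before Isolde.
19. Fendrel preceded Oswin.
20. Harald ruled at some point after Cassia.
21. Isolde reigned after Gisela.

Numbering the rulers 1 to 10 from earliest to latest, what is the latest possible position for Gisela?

4

Gisela must come before Aldric, Dorin, Elspeth, Fendrel, Isolde, and Oswin — 6 rulers forced after them.
Everything else can be placed before Gisela in some valid order, so Gisela can sit as late as position 10 − 6 = 4.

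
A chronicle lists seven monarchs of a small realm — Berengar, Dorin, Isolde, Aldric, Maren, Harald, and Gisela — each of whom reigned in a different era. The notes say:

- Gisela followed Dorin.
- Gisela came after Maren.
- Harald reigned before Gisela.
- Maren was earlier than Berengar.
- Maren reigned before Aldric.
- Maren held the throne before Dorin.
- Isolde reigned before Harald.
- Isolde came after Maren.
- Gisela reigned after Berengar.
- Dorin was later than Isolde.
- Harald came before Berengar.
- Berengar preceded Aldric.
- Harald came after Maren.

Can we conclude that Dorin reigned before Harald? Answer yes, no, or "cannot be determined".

No chain of stated constraints runs from Dorin to Harald, and none runs from Harald to Dorin either.
So the relative order of Dorin and Harald is not fixed by the given facts.

cannot be determined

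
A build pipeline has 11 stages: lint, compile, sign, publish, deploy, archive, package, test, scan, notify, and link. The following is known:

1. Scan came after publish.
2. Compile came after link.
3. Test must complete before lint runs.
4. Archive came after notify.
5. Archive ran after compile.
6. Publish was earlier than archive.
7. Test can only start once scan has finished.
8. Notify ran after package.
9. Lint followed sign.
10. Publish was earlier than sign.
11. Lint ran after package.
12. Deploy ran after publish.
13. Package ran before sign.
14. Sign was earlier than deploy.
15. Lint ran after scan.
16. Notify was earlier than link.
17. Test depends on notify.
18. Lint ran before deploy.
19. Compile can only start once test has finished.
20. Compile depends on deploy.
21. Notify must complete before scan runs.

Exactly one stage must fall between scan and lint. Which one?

test

Tracing the constraints gives scan → test → lint, so test sits after scan and before lint.
No other stage is forced both after scan and before lint.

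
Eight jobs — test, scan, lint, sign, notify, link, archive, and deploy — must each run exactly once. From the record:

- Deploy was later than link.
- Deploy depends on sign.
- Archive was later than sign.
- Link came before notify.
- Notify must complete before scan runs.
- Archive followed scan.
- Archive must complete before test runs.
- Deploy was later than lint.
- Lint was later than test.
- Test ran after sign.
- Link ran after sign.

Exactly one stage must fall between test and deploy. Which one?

Tracing the constraints gives test → lint → deploy, so lint sits after test and before deploy.
No other stage is forced both after test and before deploy.

lint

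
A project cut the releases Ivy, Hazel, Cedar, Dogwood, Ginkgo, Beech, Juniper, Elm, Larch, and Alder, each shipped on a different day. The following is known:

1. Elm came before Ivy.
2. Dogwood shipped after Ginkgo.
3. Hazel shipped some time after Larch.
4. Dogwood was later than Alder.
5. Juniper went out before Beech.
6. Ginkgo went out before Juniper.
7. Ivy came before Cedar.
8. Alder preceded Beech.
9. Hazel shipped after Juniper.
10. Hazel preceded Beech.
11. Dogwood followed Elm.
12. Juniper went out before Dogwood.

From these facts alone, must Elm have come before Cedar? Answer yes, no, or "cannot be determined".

yes

Chain the constraints: Elm → Ivy → Cedar. Each link is directly stated, so Elm comes before Cedar.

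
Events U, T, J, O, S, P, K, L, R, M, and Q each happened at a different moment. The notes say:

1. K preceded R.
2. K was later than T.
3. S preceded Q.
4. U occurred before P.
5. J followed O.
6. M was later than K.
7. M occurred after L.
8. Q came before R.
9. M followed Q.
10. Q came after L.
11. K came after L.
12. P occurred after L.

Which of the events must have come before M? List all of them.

Directly stated before M: K, L, and Q.
S reaches M via S → Q → M.
T reaches M via T → K → M.
No chain forces P (or any of the others) ahead of M.

K, L, Q, S, T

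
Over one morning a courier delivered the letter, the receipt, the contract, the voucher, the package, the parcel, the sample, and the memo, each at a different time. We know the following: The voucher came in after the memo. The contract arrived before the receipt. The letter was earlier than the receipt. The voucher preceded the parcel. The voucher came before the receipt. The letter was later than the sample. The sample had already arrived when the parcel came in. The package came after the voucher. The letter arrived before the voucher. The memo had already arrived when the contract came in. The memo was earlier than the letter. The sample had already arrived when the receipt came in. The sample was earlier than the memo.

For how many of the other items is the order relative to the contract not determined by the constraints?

Forced before the contract: the memo and the sample; forced after the contract: the receipt.
That leaves the letter, the package, the parcel, and the voucher with no forced order relative to the contract — 4.

4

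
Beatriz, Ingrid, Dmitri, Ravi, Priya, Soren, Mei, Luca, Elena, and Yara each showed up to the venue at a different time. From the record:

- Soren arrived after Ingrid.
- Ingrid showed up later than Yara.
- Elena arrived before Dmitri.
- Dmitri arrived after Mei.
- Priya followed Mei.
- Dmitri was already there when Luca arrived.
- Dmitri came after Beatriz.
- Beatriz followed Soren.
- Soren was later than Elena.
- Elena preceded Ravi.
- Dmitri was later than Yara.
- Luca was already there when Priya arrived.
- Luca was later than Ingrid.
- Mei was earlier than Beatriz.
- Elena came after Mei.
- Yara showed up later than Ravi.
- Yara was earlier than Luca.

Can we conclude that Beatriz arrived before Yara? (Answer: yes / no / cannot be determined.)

Tracing the constraints gives Yara → Ingrid → Soren → Beatriz, so Yara must come before Beatriz.
That means Beatriz cannot be before Yara.

no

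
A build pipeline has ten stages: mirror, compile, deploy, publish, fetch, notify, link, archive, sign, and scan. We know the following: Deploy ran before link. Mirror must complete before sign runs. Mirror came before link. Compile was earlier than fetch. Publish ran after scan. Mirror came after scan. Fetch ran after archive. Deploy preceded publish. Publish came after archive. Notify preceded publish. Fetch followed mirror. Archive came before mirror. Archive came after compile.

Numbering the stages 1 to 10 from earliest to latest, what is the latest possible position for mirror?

Mirror must come before fetch, link, and sign — 3 stages forced after it.
Everything else can be placed before mirror in some valid order, so mirror can sit as late as position 10 − 3 = 7.

7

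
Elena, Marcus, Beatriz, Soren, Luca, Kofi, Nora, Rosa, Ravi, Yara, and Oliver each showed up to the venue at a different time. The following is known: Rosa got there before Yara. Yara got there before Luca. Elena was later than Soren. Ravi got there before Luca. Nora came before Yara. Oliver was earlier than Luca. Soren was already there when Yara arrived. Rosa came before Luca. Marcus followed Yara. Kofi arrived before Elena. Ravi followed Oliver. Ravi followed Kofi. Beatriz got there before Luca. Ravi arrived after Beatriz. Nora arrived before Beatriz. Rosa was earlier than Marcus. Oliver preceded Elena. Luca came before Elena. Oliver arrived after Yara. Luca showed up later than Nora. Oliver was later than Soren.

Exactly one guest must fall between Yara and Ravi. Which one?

Oliver

Tracing the constraints gives Yara → Oliver → Ravi, so Oliver sits after Yara and before Ravi.
No other guest is forced both after Yara and before Ravi.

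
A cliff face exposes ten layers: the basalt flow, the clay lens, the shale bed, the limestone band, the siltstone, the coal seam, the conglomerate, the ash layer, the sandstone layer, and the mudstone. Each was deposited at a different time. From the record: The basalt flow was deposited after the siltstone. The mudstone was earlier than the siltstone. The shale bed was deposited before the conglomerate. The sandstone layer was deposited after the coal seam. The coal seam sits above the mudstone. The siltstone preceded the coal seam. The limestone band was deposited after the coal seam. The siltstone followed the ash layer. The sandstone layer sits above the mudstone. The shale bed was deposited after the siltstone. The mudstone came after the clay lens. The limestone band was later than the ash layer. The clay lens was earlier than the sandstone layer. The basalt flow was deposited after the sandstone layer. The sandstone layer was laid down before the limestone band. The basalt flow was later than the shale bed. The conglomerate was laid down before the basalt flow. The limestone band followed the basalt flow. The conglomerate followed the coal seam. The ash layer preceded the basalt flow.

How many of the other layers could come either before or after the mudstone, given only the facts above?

1

Forced before the mudstone: the clay lens; forced after the mudstone: the basalt flow, the coal seam, the conglomerate, the limestone band, the sandstone layer, the shale bed, and the siltstone.
That leaves the ash layer with no forced order relative to the mudstone — 1.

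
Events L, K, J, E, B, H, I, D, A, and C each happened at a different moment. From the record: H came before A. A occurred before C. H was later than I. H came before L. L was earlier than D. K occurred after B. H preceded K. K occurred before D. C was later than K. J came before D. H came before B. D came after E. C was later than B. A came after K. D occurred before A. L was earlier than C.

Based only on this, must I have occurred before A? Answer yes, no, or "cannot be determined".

Chain the constraints: I → H → A. Each link is directly stated, so I comes before A.

yes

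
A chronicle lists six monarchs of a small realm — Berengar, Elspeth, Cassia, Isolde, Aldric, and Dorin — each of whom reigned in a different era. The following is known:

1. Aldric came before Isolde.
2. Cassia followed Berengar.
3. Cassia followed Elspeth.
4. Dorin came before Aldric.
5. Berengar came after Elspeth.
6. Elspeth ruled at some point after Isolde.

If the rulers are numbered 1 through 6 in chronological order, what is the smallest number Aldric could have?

2

Dorin must come before Aldric — 1 forced predecessor.
Nothing else is forced ahead of Aldric, so their earliest slot is position 1 + 1 = 2.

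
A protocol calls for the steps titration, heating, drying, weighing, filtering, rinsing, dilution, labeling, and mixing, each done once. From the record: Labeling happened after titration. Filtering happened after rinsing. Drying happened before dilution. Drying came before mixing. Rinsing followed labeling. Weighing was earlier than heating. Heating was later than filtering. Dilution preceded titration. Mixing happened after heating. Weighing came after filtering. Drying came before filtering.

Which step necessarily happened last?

Every other step has a chain of constraints placing it before mixing, so mixing is last.

mixing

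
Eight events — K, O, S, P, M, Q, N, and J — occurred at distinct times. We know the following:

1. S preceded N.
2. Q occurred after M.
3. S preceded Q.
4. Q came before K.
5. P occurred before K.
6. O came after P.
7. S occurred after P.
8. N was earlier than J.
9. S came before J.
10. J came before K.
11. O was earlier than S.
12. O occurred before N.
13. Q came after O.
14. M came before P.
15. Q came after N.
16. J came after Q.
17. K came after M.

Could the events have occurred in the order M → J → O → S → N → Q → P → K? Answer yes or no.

no

The constraints require S before J, but in the proposed sequence J appears ahead of S. That one violation is enough.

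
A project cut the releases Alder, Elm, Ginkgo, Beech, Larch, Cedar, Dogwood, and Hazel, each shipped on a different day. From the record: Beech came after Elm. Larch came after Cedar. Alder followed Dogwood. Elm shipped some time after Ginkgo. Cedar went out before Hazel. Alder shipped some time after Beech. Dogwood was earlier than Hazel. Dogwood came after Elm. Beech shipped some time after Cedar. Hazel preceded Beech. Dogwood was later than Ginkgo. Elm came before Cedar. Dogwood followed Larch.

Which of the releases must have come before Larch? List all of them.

Directly stated before Larch: Cedar.
Elm reaches Larch via Elm → Cedar → Larch.
Ginkgo reaches Larch via Ginkgo → Elm → Cedar → Larch.

Cedar, Elm, Ginkgo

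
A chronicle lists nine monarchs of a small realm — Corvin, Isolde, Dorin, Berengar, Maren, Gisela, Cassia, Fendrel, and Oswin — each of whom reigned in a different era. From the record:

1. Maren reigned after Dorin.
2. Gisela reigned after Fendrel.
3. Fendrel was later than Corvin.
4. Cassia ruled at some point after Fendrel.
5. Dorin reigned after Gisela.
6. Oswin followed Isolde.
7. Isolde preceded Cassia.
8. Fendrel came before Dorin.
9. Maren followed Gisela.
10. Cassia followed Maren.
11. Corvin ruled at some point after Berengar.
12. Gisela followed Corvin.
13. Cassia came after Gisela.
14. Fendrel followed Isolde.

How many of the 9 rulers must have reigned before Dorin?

5

Directly stated before Dorin: Fendrel and Gisela.
Berengar reaches Dorin via Berengar → Corvin → Fendrel → Dorin.
Corvin reaches Dorin via Corvin → Fendrel → Dorin.
Isolde reaches Dorin via Isolde → Fendrel → Dorin.
No chain forces Cassia (or any of the others) ahead of Dorin.
That's Berengar, Corvin, Fendrel, Gisela, and Isolde — 5 in all.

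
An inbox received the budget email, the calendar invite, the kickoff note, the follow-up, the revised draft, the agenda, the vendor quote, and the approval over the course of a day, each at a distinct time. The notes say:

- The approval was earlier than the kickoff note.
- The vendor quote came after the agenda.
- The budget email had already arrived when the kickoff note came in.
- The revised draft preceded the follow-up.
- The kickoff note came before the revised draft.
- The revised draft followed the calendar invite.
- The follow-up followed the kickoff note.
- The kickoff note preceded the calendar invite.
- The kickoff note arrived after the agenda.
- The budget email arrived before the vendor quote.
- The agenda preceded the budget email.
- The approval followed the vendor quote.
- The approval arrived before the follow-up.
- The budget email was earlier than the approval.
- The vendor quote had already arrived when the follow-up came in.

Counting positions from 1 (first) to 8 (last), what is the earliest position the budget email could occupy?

The agenda must come before the budget email — 1 forced predecessor.
Nothing else is forced ahead of the budget email, so its earliest slot is position 1 + 1 = 2.

2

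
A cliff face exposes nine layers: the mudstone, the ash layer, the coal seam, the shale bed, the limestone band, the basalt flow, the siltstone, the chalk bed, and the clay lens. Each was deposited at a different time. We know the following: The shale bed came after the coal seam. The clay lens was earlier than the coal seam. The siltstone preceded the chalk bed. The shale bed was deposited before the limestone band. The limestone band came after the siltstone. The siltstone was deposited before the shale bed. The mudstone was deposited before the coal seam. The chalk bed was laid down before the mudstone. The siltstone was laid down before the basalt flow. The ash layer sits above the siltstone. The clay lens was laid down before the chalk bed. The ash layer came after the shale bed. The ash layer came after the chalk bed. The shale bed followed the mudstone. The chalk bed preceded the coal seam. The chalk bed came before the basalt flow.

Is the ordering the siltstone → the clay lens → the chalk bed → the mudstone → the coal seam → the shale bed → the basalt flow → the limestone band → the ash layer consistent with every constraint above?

yes

Check each stated constraint against the proposed order — e.g. the siltstone is ahead of the limestone band; the siltstone is ahead of the ash layer. Every pair is in the required order; nothing is violated.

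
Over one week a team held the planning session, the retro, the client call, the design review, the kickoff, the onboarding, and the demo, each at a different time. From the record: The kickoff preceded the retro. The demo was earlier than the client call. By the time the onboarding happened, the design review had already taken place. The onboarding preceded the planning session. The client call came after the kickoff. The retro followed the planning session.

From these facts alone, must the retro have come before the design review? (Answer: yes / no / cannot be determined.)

no

Tracing the constraints gives the design review → the onboarding → the planning session → the retro, so the design review must come before the retro.
That means the retro cannot be before the design review.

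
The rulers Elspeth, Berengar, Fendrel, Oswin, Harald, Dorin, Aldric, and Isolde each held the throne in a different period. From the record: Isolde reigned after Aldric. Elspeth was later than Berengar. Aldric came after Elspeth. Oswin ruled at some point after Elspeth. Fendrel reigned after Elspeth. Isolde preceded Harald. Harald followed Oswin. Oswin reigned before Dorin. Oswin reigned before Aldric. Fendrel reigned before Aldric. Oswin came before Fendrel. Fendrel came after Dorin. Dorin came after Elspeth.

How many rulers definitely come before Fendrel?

4

Directly stated before Fendrel: Dorin, Elspeth, and Oswin.
Berengar reaches Fendrel via Berengar → Elspeth → Fendrel.
No chain forces Aldric (or any of the others) ahead of Fendrel.
That's Berengar, Dorin, Elspeth, and Oswin — 4 in all.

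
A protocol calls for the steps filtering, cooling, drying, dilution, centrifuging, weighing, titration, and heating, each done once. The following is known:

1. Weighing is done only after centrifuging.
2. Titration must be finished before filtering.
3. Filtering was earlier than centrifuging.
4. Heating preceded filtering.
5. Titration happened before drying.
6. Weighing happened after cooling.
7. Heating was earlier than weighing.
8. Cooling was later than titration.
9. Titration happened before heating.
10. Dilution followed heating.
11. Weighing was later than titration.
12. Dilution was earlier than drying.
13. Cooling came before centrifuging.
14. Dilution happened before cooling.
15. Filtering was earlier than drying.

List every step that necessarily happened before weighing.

Directly stated before weighing: centrifuging, cooling, heating, and titration.
Dilution reaches weighing via dilution → cooling → weighing.
Filtering reaches weighing via filtering → centrifuging → weighing.
No chain forces drying ahead of weighing.

centrifuging, cooling, dilution, filtering, heating, titration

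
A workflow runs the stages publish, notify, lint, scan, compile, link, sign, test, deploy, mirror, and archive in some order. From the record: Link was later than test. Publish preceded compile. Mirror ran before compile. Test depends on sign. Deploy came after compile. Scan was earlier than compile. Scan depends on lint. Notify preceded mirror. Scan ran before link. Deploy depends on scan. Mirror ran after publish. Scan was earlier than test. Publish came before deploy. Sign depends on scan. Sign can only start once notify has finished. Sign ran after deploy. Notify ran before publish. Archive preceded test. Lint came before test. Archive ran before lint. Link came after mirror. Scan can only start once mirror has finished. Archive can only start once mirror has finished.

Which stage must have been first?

Notify has a chain of constraints placing it before every other stage, so notify must be first.

notify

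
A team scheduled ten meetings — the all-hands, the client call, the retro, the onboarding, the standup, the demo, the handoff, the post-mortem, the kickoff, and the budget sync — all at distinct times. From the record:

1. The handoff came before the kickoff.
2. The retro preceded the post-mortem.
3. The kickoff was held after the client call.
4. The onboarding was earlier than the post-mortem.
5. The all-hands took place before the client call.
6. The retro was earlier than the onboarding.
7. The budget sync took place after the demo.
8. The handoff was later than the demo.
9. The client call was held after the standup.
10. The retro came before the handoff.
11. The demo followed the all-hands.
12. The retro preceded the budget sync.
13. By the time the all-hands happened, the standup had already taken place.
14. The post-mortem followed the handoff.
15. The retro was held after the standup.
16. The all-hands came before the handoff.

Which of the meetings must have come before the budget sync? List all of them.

Directly stated before the budget sync: the demo and the retro.
The all-hands reaches the budget sync via the all-hands → the demo → the budget sync.
The standup reaches the budget sync via the standup → the retro → the budget sync.

the all-hands, the demo, the retro, the standup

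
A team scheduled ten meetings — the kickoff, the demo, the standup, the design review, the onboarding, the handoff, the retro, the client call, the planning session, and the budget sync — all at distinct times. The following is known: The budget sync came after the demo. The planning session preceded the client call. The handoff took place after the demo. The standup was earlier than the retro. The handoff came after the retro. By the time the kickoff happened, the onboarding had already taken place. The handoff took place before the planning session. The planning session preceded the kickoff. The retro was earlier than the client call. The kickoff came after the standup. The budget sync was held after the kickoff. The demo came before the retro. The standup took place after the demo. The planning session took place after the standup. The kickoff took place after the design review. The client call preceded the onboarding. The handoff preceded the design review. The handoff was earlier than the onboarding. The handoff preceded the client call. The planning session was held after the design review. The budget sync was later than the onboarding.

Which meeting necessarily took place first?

The demo has a chain of constraints placing it before every other meeting, so the demo must be first.

the demo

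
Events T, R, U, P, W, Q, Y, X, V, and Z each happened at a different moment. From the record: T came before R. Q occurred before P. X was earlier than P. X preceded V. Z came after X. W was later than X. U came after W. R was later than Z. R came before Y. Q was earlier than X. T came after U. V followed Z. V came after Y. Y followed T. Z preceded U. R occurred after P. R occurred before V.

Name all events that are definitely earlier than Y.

P, Q, R, T, U, W, X, Z

Directly stated before Y: R and T.
P reaches Y via P → R → Y.
Q reaches Y via Q → P → R → Y.
U reaches Y via U → T → Y.
Likewise W, X, and Z each reach Y by chaining the stated constraints.
No chain forces V ahead of Y.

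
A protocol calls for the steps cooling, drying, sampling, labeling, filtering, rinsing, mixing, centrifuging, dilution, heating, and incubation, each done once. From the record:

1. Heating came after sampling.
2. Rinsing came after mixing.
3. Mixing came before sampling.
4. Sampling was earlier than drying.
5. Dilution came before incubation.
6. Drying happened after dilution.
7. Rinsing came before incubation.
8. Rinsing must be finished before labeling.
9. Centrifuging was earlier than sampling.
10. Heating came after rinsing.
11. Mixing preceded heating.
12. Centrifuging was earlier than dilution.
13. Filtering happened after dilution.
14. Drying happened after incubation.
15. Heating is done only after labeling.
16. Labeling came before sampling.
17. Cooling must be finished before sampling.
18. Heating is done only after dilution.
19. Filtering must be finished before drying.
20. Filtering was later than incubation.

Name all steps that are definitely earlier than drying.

Directly stated before drying: dilution, filtering, incubation, and sampling.
Centrifuging reaches drying via centrifuging → sampling → drying.
Cooling reaches drying via cooling → sampling → drying.
Labeling reaches drying via labeling → sampling → drying.
Likewise mixing and rinsing each reach drying by chaining the stated constraints.
No chain forces heating ahead of drying.

centrifuging, cooling, dilution, filtering, incubation, labeling, mixing, rinsing, sampling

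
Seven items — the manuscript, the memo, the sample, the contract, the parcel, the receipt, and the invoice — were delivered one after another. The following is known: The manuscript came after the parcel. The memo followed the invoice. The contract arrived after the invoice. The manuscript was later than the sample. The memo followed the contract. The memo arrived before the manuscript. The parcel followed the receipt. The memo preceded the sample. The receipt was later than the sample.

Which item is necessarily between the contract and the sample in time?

the memo

Tracing the constraints gives the contract → the memo → the sample, so the memo sits after the contract and before the sample.
No other item is forced both after the contract and before the sample.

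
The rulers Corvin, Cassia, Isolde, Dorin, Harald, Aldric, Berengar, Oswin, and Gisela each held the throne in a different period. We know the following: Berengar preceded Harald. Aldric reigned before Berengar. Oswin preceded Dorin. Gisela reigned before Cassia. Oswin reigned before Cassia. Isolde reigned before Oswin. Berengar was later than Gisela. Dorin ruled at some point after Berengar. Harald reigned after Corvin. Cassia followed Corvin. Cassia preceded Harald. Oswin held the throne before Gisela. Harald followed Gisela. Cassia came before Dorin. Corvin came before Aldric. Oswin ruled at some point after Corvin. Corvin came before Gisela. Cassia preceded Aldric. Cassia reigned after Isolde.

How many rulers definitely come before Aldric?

Directly stated before Aldric: Cassia and Corvin.
Gisela reaches Aldric via Gisela → Cassia → Aldric.
Isolde reaches Aldric via Isolde → Cassia → Aldric.
Oswin reaches Aldric via Oswin → Cassia → Aldric.
No chain forces Berengar (or any of the others) ahead of Aldric.
That's Cassia, Corvin, Gisela, Isolde, and Oswin — 5 in all.

5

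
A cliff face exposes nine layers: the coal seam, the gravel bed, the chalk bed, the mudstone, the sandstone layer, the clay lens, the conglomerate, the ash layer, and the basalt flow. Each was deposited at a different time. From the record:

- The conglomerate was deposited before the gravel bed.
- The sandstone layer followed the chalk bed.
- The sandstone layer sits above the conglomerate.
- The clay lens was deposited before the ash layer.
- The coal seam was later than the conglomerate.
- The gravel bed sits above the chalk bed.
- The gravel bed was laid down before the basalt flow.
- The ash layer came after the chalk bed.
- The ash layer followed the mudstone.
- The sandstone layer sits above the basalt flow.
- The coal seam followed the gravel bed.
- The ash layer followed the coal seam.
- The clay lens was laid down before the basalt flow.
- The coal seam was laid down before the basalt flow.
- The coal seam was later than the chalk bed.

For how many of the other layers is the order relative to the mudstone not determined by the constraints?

7

Forced after the mudstone: the ash layer.
That leaves the basalt flow, the chalk bed, the clay lens, the coal seam, the conglomerate, the gravel bed, and the sandstone layer with no forced order relative to the mudstone — 7.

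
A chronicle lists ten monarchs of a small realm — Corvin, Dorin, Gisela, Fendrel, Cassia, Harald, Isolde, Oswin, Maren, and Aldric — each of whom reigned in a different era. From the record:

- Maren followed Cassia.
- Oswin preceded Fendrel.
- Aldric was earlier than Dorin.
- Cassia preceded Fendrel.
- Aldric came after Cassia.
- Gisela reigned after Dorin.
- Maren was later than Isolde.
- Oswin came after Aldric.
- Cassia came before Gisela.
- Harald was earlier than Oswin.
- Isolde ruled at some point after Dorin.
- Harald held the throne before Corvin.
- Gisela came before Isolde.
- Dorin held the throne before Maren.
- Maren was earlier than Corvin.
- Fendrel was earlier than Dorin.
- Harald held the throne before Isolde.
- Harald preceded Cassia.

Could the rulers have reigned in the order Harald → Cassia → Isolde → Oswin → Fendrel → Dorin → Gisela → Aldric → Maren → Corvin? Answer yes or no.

no

The constraints require Aldric before Oswin, but in the proposed sequence Oswin appears ahead of Aldric. That one violation is enough.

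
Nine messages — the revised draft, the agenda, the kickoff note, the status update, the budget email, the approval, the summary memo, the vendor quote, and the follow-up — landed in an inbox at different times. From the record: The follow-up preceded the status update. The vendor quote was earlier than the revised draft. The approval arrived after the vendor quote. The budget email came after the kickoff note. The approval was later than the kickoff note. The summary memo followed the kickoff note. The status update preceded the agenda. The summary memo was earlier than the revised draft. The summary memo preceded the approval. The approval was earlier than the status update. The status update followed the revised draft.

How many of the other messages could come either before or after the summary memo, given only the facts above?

3

Forced before the summary memo: the kickoff note; forced after the summary memo: the agenda, the approval, the revised draft, and the status update.
That leaves the budget email, the follow-up, and the vendor quote with no forced order relative to the summary memo — 3.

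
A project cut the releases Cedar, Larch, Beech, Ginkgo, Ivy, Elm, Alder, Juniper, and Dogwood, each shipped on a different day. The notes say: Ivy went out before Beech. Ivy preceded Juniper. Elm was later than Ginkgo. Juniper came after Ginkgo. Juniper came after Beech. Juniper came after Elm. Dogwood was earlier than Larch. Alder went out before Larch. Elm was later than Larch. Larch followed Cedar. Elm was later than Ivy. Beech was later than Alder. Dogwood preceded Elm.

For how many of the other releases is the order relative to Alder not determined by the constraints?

4

Forced after Alder: Beech, Elm, Juniper, and Larch.
That leaves Cedar, Dogwood, Ginkgo, and Ivy with no forced order relative to Alder — 4.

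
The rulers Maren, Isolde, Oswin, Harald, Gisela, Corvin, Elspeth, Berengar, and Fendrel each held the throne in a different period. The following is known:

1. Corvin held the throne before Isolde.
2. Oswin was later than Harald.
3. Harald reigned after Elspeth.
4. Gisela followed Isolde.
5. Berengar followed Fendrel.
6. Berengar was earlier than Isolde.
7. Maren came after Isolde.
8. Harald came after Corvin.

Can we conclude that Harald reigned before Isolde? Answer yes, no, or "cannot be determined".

cannot be determined

No chain of stated constraints runs from Harald to Isolde, and none runs from Isolde to Harald either.
So the relative order of Harald and Isolde is not fixed by the given facts.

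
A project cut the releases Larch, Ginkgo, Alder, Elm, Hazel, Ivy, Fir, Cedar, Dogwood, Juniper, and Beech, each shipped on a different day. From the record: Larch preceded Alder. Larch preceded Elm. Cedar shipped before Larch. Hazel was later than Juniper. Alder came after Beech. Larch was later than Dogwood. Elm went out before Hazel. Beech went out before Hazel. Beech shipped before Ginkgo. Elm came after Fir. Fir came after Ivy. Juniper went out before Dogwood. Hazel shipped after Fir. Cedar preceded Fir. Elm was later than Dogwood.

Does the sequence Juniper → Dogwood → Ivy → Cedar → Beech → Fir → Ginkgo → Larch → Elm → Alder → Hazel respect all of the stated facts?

Check each stated constraint against the proposed order — e.g. Dogwood is ahead of Elm; Juniper is ahead of Hazel. Every pair is in the required order; nothing is violated.

yes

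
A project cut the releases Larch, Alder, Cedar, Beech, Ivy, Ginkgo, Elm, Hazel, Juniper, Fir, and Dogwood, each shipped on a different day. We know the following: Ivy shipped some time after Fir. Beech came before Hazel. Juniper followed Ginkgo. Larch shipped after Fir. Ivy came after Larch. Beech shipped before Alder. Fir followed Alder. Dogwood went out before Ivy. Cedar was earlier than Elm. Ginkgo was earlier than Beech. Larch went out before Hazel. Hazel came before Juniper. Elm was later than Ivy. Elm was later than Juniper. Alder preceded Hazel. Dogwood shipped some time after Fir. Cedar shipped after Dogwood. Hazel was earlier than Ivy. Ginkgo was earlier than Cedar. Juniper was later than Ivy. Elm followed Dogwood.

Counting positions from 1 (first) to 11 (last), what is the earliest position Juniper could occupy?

Alder, Beech, Dogwood, Fir, Ginkgo, Hazel, Ivy, and Larch must all come before Juniper — 8 forced predecessors.
Nothing else is forced ahead of Juniper, so its earliest slot is position 8 + 1 = 9.

9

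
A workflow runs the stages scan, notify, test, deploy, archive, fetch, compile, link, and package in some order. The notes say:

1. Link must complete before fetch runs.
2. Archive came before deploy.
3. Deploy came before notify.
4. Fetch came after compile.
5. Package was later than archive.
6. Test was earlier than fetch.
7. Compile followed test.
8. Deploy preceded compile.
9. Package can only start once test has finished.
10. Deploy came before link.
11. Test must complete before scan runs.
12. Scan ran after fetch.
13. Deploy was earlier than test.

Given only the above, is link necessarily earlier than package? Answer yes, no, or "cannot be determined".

cannot be determined

No chain of stated constraints runs from link to package, and none runs from package to link either.
So the relative order of link and package is not fixed by the given facts.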